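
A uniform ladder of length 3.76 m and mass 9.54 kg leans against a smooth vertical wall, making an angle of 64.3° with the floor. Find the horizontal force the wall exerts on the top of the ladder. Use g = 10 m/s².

N_wall ≈ 23 N

About the foot of the ladder:
Ladder weight 9.54×10 = 95.4 N acts at 1.88 m along the ladder; its horizontal arm is 1.88·cos64.3° = 0.8153 m → τ = 77.78 N·m clockwise.
Wall normal N acts horizontally at the top; its moment arm is the height L sinθ = 3.76·sin64.3° = 3.388 m, counterclockwise.
Setting net torque to zero: N × 3.388 = 77.78 → N = 23 N.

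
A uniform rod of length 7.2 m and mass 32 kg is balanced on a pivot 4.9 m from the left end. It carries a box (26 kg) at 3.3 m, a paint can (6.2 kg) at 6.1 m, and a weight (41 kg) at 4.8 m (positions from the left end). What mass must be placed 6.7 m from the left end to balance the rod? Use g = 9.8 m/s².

Taking torques about the pivot (at 4.9 m from the left end):
Beam weight: 32 × 9.8 = 313.6 N down at 3.6 m → arm 1.3 m, τ = 313.6 × 1.3 = 407.7 N·m counterclockwise.
Box: 26 × 9.8 = 254.8 N down at 3.3 m → arm 1.6 m, τ = 254.8 × 1.6 = 407.7 N·m counterclockwise.
Paint can: 6.2 × 9.8 = 60.76 N down at 6.1 m → arm 1.2 m, τ = 60.76 × 1.2 = 72.91 N·m clockwise.
Weight: 41 × 9.8 = 401.8 N down at 4.8 m → arm 0.1 m, τ = 401.8 × 0.1 = 40.18 N·m counterclockwise.
Net moment of known loads = 782.7 N·m counterclockwise.
An unknown mass m at 6.7 m has arm 1.8 m; its moment is m·g·1.8 clockwise.
Setting net torque to zero: m × 9.8 × 1.8 = 782.7 → m = 782.7 / (9.8 × 1.8) = 44.4 kg.

m ≈ 44.4 kg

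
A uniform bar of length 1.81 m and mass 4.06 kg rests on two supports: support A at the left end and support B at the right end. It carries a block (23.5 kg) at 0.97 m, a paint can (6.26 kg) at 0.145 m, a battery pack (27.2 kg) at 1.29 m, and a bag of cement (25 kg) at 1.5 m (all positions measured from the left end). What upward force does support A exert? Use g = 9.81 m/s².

R_A ≈ 302 N

Taking torques about support B:
Beam weight: 4.06 × 9.81 = 39.83 N down at 0.905 m → arm 0.905 m, τ = 39.83 × 0.905 = 36.05 N·m counterclockwise.
Block: 23.5 × 9.81 = 230.5 N down at 0.97 m → arm 0.84 m, τ = 230.5 × 0.84 = 193.6 N·m counterclockwise.
Paint can: 6.26 × 9.81 = 61.41 N down at 0.145 m → arm 1.665 m, τ = 61.41 × 1.665 = 102.2 N·m counterclockwise.
Battery pack: 27.2 × 9.81 = 266.8 N down at 1.29 m → arm 0.52 m, τ = 266.8 × 0.52 = 138.7 N·m counterclockwise.
Bag of cement: 25 × 9.81 = 245.2 N down at 1.5 m → arm 0.31 m, τ = 245.2 × 0.31 = 76.01 N·m counterclockwise.
Net load moment about support B = 546.6 N·m counterclockwise.
Reaction R at support A is upward at 0 m, arm 1.81 m → moment R × 1.81 clockwise.
Στ = 0 ⇒ R × 1.81 = 546.6 ⇒ R = 302 N.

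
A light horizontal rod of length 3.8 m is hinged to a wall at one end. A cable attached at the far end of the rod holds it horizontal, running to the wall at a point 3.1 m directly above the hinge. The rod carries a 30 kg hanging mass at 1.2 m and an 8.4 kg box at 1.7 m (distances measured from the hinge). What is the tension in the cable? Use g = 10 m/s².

Taking torques about the hinge:
Hanging mass: 30 × 10 = 300 N down at 1.2 m → arm 1.2 m, τ = 300 × 1.2 = 360 N·m clockwise.
Box: 8.4 × 10 = 84 N down at 1.7 m → arm 1.7 m, τ = 84 × 1.7 = 142.8 N·m clockwise.
Total clockwise load moment = 502.8 N·m.
The cable tension T acts at 3.8 m; only its component perpendicular to the rod, T sinθ, produces torque. sinθ = h/√(h²+d²) = 3.1/√(3.1²+3.8²) = 0.6321.
For rotational equilibrium, T × 3.8 × 0.6321 = 502.8, so T = 502.8 / 2.402 = 209 N.

T ≈ 209 N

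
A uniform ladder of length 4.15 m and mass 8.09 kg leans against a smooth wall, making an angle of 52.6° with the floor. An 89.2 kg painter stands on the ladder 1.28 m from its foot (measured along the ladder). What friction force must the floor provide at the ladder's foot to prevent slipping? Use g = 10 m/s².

Sum moments about the foot of the ladder (the floor normal and friction both act there and drop out).
Ladder weight 8.09×10 = 80.9 N acts at 2.075 m along the ladder; its horizontal arm is 2.075·cos52.6° = 1.26 m → τ = 101.9 N·m clockwise.
Painter: 89.2×10 = 892 N at 1.28 m → arm 0.7774 m → τ = 693.4 N·m clockwise.
Wall normal N acts horizontally at the top; its moment arm is the height L sinθ = 4.15·sin52.6° = 3.297 m, counterclockwise.
Στ = 0 ⇒ N × 3.297 = 795.3 ⇒ N = 241 N.
ΣFx = 0: friction at the foot balances the wall's push, so f = N_wall = 241 N.

f ≈ 241 N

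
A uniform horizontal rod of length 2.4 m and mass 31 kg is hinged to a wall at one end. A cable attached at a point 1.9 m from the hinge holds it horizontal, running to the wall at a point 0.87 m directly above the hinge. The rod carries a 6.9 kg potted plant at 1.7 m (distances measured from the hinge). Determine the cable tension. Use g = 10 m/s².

T ≈ 619 N

Choose the hinge as the axis so the unknown hinge reaction has zero arm there.
Beam weight: 31 × 10 = 310 N down at 1.2 m → arm 1.2 m, τ = 310 × 1.2 = 372 N·m clockwise.
Potted plant: 6.9 × 10 = 69 N down at 1.7 m → arm 1.7 m, τ = 69 × 1.7 = 117.3 N·m clockwise.
Total clockwise load moment = 489.3 N·m.
The cable tension T acts at 1.9 m; only its component perpendicular to the rod, T sinθ, produces torque. sinθ = h/√(h²+d²) = 0.87/√(0.87²+1.9²) = 0.4163.
Balancing moments: T × 1.9 × 0.4163 = 489.3, giving T = 489.3 / 0.791 = 619 N.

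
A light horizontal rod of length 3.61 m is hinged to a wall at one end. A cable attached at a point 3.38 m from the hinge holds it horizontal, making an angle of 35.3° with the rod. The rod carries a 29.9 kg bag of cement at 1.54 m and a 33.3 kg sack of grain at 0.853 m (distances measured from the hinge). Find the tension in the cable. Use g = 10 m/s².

Taking torques about the hinge:
Bag of cement: 29.9 × 10 = 299 N down at 1.54 m → arm 1.54 m, τ = 299 × 1.54 = 460.5 N·m clockwise.
Sack of grain: 33.3 × 10 = 333 N down at 0.853 m → arm 0.853 m, τ = 333 × 0.853 = 284 N·m clockwise.
Total clockwise load moment = 744.5 N·m.
The cable tension T acts at 3.38 m; only its component perpendicular to the rod, T sinθ, produces torque. sin 35.3° = 0.5779.
Setting net torque to zero: T × 3.38 × 0.5779 = 744.5 → T = 744.5 / 1.953 = 381 N.

T ≈ 381 N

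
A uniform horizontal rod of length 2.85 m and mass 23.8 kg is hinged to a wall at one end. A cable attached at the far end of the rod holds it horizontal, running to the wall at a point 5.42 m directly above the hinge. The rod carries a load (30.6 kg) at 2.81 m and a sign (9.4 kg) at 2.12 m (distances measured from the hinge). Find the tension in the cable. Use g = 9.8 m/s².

About the hinge:
Beam weight: 23.8 × 9.8 = 233.2 N down at 1.425 m → arm 1.425 m, τ = 233.2 × 1.425 = 332.3 N·m clockwise.
Load: 30.6 × 9.8 = 299.9 N down at 2.81 m → arm 2.81 m, τ = 299.9 × 2.81 = 842.7 N·m clockwise.
Sign: 9.4 × 9.8 = 92.12 N down at 2.12 m → arm 2.12 m, τ = 92.12 × 2.12 = 195.3 N·m clockwise.
Total clockwise load moment = 1370 N·m.
The cable tension T acts at 2.85 m; only its component perpendicular to the rod, T sinθ, produces torque. sinθ = h/√(h²+d²) = 5.42/√(5.42²+2.85²) = 0.8851.
Setting net torque to zero: T × 2.85 × 0.8851 = 1370 → T = 1370 / 2.523 = 543 N.

T ≈ 543 N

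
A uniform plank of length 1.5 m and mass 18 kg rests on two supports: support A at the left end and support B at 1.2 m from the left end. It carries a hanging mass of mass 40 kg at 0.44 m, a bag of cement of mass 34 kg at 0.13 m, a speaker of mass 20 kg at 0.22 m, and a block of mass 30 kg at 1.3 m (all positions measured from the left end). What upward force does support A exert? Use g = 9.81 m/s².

About support B:
Beam weight: 18 × 9.81 = 176.6 N down at 0.75 m → arm 0.45 m, τ = 176.6 × 0.45 = 79.47 N·m counterclockwise.
Hanging mass: 40 × 9.81 = 392.4 N down at 0.44 m → arm 0.76 m, τ = 392.4 × 0.76 = 298.2 N·m counterclockwise.
Bag of cement: 34 × 9.81 = 333.5 N down at 0.13 m → arm 1.07 m, τ = 333.5 × 1.07 = 356.8 N·m counterclockwise.
Speaker: 20 × 9.81 = 196.2 N down at 0.22 m → arm 0.98 m, τ = 196.2 × 0.98 = 192.3 N·m counterclockwise.
Block: 30 × 9.81 = 294.3 N down at 1.3 m → arm 0.1 m, τ = 294.3 × 0.1 = 29.43 N·m clockwise.
Net load moment about support B = 897.3 N·m counterclockwise.
Reaction R at support A is upward at 0 m, arm 1.2 m → moment R × 1.2 clockwise.
Στ = 0 ⇒ R × 1.2 = 897.3 ⇒ R = 748 N.

R_A ≈ 748 N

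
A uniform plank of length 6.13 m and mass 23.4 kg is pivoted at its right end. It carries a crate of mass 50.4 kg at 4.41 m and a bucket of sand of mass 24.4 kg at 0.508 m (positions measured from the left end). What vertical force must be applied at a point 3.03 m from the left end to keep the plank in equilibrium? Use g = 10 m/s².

About the right end:
Beam weight: 23.4 × 10 = 234 N down at 3.065 m → arm 3.065 m, τ = 234 × 3.065 = 717.2 N·m counterclockwise.
Crate: 50.4 × 10 = 504 N down at 4.41 m → arm 1.72 m, τ = 504 × 1.72 = 866.9 N·m counterclockwise.
Bucket of sand: 24.4 × 10 = 244 N down at 0.508 m → arm 5.622 m, τ = 244 × 5.622 = 1372 N·m counterclockwise.
Net moment of the loads = 2956 N·m counterclockwise.
The upward force F acts at a point 3.03 m from the left end, arm 3.1 m, giving F × 3.1 clockwise.
Setting net torque to zero: F × 3.1 = 2956 → F = 2956 / 3.1 = 954 N.

F ≈ 954 N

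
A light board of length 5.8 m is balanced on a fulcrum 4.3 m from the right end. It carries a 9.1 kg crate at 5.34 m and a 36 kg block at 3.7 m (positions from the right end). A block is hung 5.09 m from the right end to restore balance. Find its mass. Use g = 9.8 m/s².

Choose the fulcrum (at 4.3 m from the right end) as the axis so the support reaction has zero arm there.
Crate: 9.1 × 9.8 = 89.18 N down at 5.34 m → arm 1.04 m, τ = 89.18 × 1.04 = 92.75 N·m counterclockwise.
Block: 36 × 9.8 = 352.8 N down at 3.7 m → arm 0.6 m, τ = 352.8 × 0.6 = 211.7 N·m clockwise.
Net moment of known loads = 118.9 N·m clockwise.
An unknown mass m at 5.09 m has arm 0.79 m; its moment is m·g·0.79 counterclockwise.
For rotational equilibrium, m × 9.8 × 0.79 = 118.9, so m = 118.9 / (9.8 × 0.79) = 15.4 kg.

m ≈ 15.4 kg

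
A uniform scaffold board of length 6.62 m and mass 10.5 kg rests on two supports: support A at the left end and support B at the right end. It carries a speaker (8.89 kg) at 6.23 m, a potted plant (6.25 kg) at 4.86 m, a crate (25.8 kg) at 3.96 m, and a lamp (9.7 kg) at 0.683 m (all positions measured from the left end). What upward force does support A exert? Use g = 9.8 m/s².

R_A ≈ 260 N

Sum moments about support B (its reaction then has zero moment arm).
Beam weight: 10.5 × 9.8 = 102.9 N down at 3.31 m → arm 3.31 m, τ = 102.9 × 3.31 = 340.6 N·m counterclockwise.
Speaker: 8.89 × 9.8 = 87.12 N down at 6.23 m → arm 0.39 m, τ = 87.12 × 0.39 = 33.98 N·m counterclockwise.
Potted plant: 6.25 × 9.8 = 61.25 N down at 4.86 m → arm 1.76 m, τ = 61.25 × 1.76 = 107.8 N·m counterclockwise.
Crate: 25.8 × 9.8 = 252.8 N down at 3.96 m → arm 2.66 m, τ = 252.8 × 2.66 = 672.4 N·m counterclockwise.
Lamp: 9.7 × 9.8 = 95.06 N down at 0.683 m → arm 5.937 m, τ = 95.06 × 5.937 = 564.4 N·m counterclockwise.
Net load moment about support B = 1719 N·m counterclockwise.
Reaction R at support A is upward at 0 m, arm 6.62 m → moment R × 6.62 clockwise.
Setting net torque to zero: R × 6.62 = 1719 → R = 260 N.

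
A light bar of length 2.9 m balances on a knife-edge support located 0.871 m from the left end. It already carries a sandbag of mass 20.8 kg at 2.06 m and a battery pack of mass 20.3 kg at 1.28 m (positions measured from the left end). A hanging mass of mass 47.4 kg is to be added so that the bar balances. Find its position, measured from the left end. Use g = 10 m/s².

x ≈ 0.174 m from the left end

Choose the knife-edge support (at 0.871 m from the left end) as the axis so the support reaction has zero arm there.
Sandbag: 20.8 × 10 = 208 N down at 2.06 m → arm 1.189 m, τ = 208 × 1.189 = 247.3 N·m clockwise.
Battery pack: 20.3 × 10 = 203 N down at 1.28 m → arm 0.409 m, τ = 203 × 0.409 = 83.03 N·m clockwise.
Net moment of existing loads = 330.3 N·m clockwise.
The hanging mass weighs 47.4 × 10 = 474 N and must supply an equal counterclockwise moment, so its lever arm about the knife-edge support is 330.3 / 474 = 0.697 m.
That puts it at 0.871 − 0.697 = 0.174 m from the left end.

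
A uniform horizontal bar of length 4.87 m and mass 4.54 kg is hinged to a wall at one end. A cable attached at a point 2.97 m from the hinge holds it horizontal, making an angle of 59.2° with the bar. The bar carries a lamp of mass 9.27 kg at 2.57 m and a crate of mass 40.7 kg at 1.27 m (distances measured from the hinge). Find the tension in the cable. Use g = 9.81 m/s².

T ≈ 333 N

About the hinge:
Beam weight: 4.54 × 9.81 = 44.54 N down at 2.435 m → arm 2.435 m, τ = 44.54 × 2.435 = 108.5 N·m clockwise.
Lamp: 9.27 × 9.81 = 90.94 N down at 2.57 m → arm 2.57 m, τ = 90.94 × 2.57 = 233.7 N·m clockwise.
Crate: 40.7 × 9.81 = 399.3 N down at 1.27 m → arm 1.27 m, τ = 399.3 × 1.27 = 507.1 N·m clockwise.
Total clockwise load moment = 849.3 N·m.
The cable tension T acts at 2.97 m; only its component perpendicular to the bar, T sinθ, produces torque. sin 59.2° = 0.859.
Setting net torque to zero: T × 2.97 × 0.859 = 849.3 → T = 849.3 / 2.551 = 333 N.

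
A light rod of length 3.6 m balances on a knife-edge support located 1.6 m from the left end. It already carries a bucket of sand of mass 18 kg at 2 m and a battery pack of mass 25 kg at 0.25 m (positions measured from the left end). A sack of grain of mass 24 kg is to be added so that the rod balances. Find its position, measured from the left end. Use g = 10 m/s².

x ≈ 2.71 m from the left end

About the knife-edge support (at 1.6 m from the left end):
Bucket of sand: 18 × 10 = 180 N down at 2 m → arm 0.4 m, τ = 180 × 0.4 = 72 N·m clockwise.
Battery pack: 25 × 10 = 250 N down at 0.25 m → arm 1.35 m, τ = 250 × 1.35 = 337.5 N·m counterclockwise.
Net moment of existing loads = 265.5 N·m counterclockwise.
The sack of grain weighs 24 × 10 = 240 N and must supply an equal clockwise moment, so its lever arm about the knife-edge support is 265.5 / 240 = 1.11 m.
That puts it at 1.6 + 1.11 = 2.71 m from the left end.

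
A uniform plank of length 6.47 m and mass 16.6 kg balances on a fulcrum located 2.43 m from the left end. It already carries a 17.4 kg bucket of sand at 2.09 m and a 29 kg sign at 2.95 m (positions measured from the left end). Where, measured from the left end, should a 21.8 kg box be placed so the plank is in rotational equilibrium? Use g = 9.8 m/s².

x ≈ 1.4 m from the left end

Take moments about the fulcrum (at 2.43 m from the left end).
Beam weight: 16.6 × 9.8 = 162.7 N down at 3.235 m → arm 0.805 m, τ = 162.7 × 0.805 = 131 N·m clockwise.
Bucket of sand: 17.4 × 9.8 = 170.5 N down at 2.09 m → arm 0.34 m, τ = 170.5 × 0.34 = 57.97 N·m counterclockwise.
Sign: 29 × 9.8 = 284.2 N down at 2.95 m → arm 0.52 m, τ = 284.2 × 0.52 = 147.8 N·m clockwise.
Net moment of existing loads = 220.8 N·m clockwise.
The box weighs 21.8 × 9.8 = 213.6 N and must supply an equal counterclockwise moment, so its lever arm about the fulcrum is 220.8 / 213.6 = 1.03 m.
That puts it at 2.43 − 1.03 = 1.4 m from the left end.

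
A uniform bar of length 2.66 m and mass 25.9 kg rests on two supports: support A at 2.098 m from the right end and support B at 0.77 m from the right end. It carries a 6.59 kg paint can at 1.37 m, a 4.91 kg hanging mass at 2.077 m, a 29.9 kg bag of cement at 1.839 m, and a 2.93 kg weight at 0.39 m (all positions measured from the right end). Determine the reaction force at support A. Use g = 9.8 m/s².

R_A ≈ 411 N

Take moments about support B.
Beam weight: 25.9 × 9.8 = 253.8 N down at 1.33 m → arm 0.56 m, τ = 253.8 × 0.56 = 142.1 N·m counterclockwise.
Paint can: 6.59 × 9.8 = 64.58 N down at 1.37 m → arm 0.6 m, τ = 64.58 × 0.6 = 38.75 N·m counterclockwise.
Hanging mass: 4.91 × 9.8 = 48.12 N down at 2.077 m → arm 1.307 m, τ = 48.12 × 1.307 = 62.89 N·m counterclockwise.
Bag of cement: 29.9 × 9.8 = 293 N down at 1.839 m → arm 1.069 m, τ = 293 × 1.069 = 313.2 N·m counterclockwise.
Weight: 2.93 × 9.8 = 28.71 N down at 0.39 m → arm 0.38 m, τ = 28.71 × 0.38 = 10.91 N·m clockwise.
Net load moment about support B = 546 N·m counterclockwise.
Reaction R at support A is upward at 2.098 m, arm 1.328 m → moment R × 1.328 clockwise.
For rotational equilibrium, R × 1.328 = 546, so R = 411 N.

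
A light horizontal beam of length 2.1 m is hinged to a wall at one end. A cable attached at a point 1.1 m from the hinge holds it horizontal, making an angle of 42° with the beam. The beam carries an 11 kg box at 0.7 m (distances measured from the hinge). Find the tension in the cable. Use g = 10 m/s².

Sum moments about the hinge (the unknown hinge reaction has zero arm there).
Box: 11 × 10 = 110 N down at 0.7 m → arm 0.7 m, τ = 110 × 0.7 = 77 N·m clockwise.
Total clockwise load moment = 77 N·m.
The cable tension T acts at 1.1 m; only its component perpendicular to the beam, T sinθ, produces torque. sin 42° = 0.6691.
For rotational equilibrium, T × 1.1 × 0.6691 = 77, so T = 77 / 0.736 = 105 N.

T ≈ 105 N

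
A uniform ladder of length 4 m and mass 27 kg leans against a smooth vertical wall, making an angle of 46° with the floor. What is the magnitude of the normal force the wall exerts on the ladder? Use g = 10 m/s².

About the foot of the ladder:
Ladder weight 27×10 = 270 N acts at 2 m along the ladder; its horizontal arm is 2·cos46° = 1.389 m → τ = 375 N·m clockwise.
Wall normal N acts horizontally at the top; its moment arm is the height L sinθ = 4·sin46° = 2.877 m, counterclockwise.
Setting net torque to zero: N × 2.877 = 375 → N = 130 N.

N_wall ≈ 130 N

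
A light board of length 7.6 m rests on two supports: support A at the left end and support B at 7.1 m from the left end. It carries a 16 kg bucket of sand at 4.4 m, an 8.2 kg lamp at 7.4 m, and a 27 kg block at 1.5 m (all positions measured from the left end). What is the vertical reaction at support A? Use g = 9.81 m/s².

Taking torques about support B:
Bucket of sand: 16 × 9.81 = 157 N down at 4.4 m → arm 2.7 m, τ = 157 × 2.7 = 423.9 N·m counterclockwise.
Lamp: 8.2 × 9.81 = 80.44 N down at 7.4 m → arm 0.3 m, τ = 80.44 × 0.3 = 24.13 N·m clockwise.
Block: 27 × 9.81 = 264.9 N down at 1.5 m → arm 5.6 m, τ = 264.9 × 5.6 = 1483 N·m counterclockwise.
Net load moment about support B = 1883 N·m counterclockwise.
Reaction R at support A is upward at 0 m, arm 7.1 m → moment R × 7.1 clockwise.
Balancing moments: R × 7.1 = 1883, giving R = 265 N.

R_A ≈ 265 N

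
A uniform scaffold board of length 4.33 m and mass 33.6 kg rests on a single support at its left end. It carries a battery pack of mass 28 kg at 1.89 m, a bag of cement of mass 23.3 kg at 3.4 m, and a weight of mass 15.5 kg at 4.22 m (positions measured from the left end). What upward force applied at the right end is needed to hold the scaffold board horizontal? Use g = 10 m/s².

About the left end:
Beam weight: 33.6 × 10 = 336 N down at 2.165 m → arm 2.165 m, τ = 336 × 2.165 = 727.4 N·m clockwise.
Battery pack: 28 × 10 = 280 N down at 1.89 m → arm 1.89 m, τ = 280 × 1.89 = 529.2 N·m clockwise.
Bag of cement: 23.3 × 10 = 233 N down at 3.4 m → arm 3.4 m, τ = 233 × 3.4 = 792.2 N·m clockwise.
Weight: 15.5 × 10 = 155 N down at 4.22 m → arm 4.22 m, τ = 155 × 4.22 = 654.1 N·m clockwise.
Net moment of the loads = 2703 N·m clockwise.
The upward force F acts at the right end, arm 4.33 m, giving F × 4.33 counterclockwise.
Balancing moments: F × 4.33 = 2703, giving F = 2703 / 4.33 = 624 N.

F ≈ 624 N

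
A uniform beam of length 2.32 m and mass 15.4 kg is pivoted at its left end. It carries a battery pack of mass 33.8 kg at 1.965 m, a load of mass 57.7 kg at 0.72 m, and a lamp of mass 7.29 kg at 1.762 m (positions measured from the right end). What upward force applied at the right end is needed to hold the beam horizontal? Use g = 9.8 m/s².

F ≈ 533 N

Take moments about the left end.
Beam weight: 15.4 × 9.8 = 150.9 N down at 1.16 m → arm 1.16 m, τ = 150.9 × 1.16 = 175 N·m clockwise.
Battery pack: 33.8 × 9.8 = 331.2 N down at 1.965 m → arm 0.355 m, τ = 331.2 × 0.355 = 117.6 N·m clockwise.
Load: 57.7 × 9.8 = 565.5 N down at 0.72 m → arm 1.6 m, τ = 565.5 × 1.6 = 904.8 N·m clockwise.
Lamp: 7.29 × 9.8 = 71.44 N down at 1.762 m → arm 0.558 m, τ = 71.44 × 0.558 = 39.86 N·m clockwise.
Net moment of the loads = 1237 N·m clockwise.
The upward force F acts at the right end, arm 2.32 m, giving F × 2.32 counterclockwise.
Setting net torque to zero: F × 2.32 = 1237 → F = 1237 / 2.32 = 533 N.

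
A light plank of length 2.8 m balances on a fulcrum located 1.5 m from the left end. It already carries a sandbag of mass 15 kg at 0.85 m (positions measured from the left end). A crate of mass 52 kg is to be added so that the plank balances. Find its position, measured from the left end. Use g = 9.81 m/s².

x ≈ 1.69 m from the left end

Taking torques about the fulcrum (at 1.5 m from the left end):
Sandbag: 15 × 9.81 = 147.2 N down at 0.85 m → arm 0.65 m, τ = 147.2 × 0.65 = 95.68 N·m counterclockwise.
Net moment of existing loads = 95.68 N·m counterclockwise.
The crate weighs 52 × 9.81 = 510.1 N and must supply an equal clockwise moment, so its lever arm about the fulcrum is 95.68 / 510.1 = 0.188 m.
That puts it at 1.5 + 0.188 = 1.69 m from the left end.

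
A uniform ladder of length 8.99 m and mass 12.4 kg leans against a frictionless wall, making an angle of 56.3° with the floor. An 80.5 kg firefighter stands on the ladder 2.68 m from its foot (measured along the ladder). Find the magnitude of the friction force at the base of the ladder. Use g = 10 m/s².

Taking torques about the foot of the ladder:
Ladder weight 12.4×10 = 124 N acts at 4.495 m along the ladder; its horizontal arm is 4.495·cos56.3° = 2.494 m → τ = 309.3 N·m clockwise.
Firefighter: 80.5×10 = 805 N at 2.68 m → arm 1.487 m → τ = 1197 N·m clockwise.
Wall normal N acts horizontally at the top; its moment arm is the height L sinθ = 8.99·sin56.3° = 7.479 m, counterclockwise.
For rotational equilibrium, N × 7.479 = 1506, so N = 201 N.
ΣFx = 0: friction at the foot balances the wall's push, so f = N_wall = 201 N.

f ≈ 201 N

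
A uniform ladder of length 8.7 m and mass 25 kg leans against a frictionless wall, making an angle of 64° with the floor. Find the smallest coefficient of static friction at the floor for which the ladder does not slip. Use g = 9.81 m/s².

Choose the foot of the ladder as the axis so the floor normal and friction both act there and drop out.
Ladder weight 25×9.81 = 245.2 N acts at 4.35 m along the ladder; its horizontal arm is 4.35·cos64° = 1.907 m → τ = 467.6 N·m clockwise.
Wall normal N acts horizontally at the top; its moment arm is the height L sinθ = 8.7·sin64° = 7.82 m, counterclockwise.
For rotational equilibrium, N × 7.82 = 467.6, so N = 59.8 N.
ΣFx = 0 ⇒ f = N_wall = 59.8 N. ΣFy = 0 ⇒ N_floor = 245.2 N.
μ_min = f / N_floor = 59.8 / 245.2 = 0.244.

μ_min ≈ 0.244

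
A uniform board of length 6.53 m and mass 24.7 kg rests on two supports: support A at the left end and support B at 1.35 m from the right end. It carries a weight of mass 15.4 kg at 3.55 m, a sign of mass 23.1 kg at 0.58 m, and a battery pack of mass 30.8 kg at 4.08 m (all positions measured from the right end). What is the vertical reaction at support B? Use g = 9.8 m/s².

R_B ≈ 642 N

Taking torques about support A:
Beam weight: 24.7 × 9.8 = 242.1 N down at 3.265 m → arm 3.265 m, τ = 242.1 × 3.265 = 790.5 N·m clockwise.
Weight: 15.4 × 9.8 = 150.9 N down at 3.55 m → arm 2.98 m, τ = 150.9 × 2.98 = 449.7 N·m clockwise.
Sign: 23.1 × 9.8 = 226.4 N down at 0.58 m → arm 5.95 m, τ = 226.4 × 5.95 = 1347 N·m clockwise.
Battery pack: 30.8 × 9.8 = 301.8 N down at 4.08 m → arm 2.45 m, τ = 301.8 × 2.45 = 739.4 N·m clockwise.
Net load moment about support A = 3327 N·m clockwise.
Reaction R at support B is upward at 1.35 m, arm 5.18 m → moment R × 5.18 counterclockwise.
Setting net torque to zero: R × 5.18 = 3327 → R = 642 N.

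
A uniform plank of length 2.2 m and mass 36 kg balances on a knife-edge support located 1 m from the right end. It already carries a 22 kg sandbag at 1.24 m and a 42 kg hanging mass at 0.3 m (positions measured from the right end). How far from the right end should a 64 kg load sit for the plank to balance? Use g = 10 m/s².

About the knife-edge support (at 1 m from the right end):
Beam weight: 36 × 10 = 360 N down at 1.1 m → arm 0.1 m, τ = 360 × 0.1 = 36 N·m counterclockwise.
Sandbag: 22 × 10 = 220 N down at 1.24 m → arm 0.24 m, τ = 220 × 0.24 = 52.8 N·m counterclockwise.
Hanging mass: 42 × 10 = 420 N down at 0.3 m → arm 0.7 m, τ = 420 × 0.7 = 294 N·m clockwise.
Net moment of existing loads = 205.2 N·m clockwise.
The load weighs 64 × 10 = 640 N and must supply an equal counterclockwise moment, so its lever arm about the knife-edge support is 205.2 / 640 = 0.321 m.
That puts it at 1 + 0.321 = 1.32 m from the right end.

x ≈ 1.32 m from the right end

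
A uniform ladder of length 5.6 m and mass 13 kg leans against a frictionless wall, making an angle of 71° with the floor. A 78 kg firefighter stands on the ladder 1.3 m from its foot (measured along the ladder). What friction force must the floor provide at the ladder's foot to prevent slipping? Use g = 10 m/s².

About the foot of the ladder:
Ladder weight 13×10 = 130 N acts at 2.8 m along the ladder; its horizontal arm is 2.8·cos71° = 0.9116 m → τ = 118.5 N·m clockwise.
Firefighter: 78×10 = 780 N at 1.3 m → arm 0.4232 m → τ = 330.1 N·m clockwise.
Wall normal N acts horizontally at the top; its moment arm is the height L sinθ = 5.6·sin71° = 5.295 m, counterclockwise.
Balancing moments: N × 5.295 = 448.6, giving N = 84.7 N.
ΣFx = 0: friction at the foot balances the wall's push, so f = N_wall = 84.7 N.

f ≈ 84.7 N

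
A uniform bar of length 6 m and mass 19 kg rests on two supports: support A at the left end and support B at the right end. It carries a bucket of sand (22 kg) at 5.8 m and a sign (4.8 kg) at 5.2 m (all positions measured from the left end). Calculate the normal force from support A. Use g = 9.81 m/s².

Sum moments about support B (its reaction then has zero moment arm).
Beam weight: 19 × 9.81 = 186.4 N down at 3 m → arm 3 m, τ = 186.4 × 3 = 559.2 N·m counterclockwise.
Bucket of sand: 22 × 9.81 = 215.8 N down at 5.8 m → arm 0.2 m, τ = 215.8 × 0.2 = 43.16 N·m counterclockwise.
Sign: 4.8 × 9.81 = 47.09 N down at 5.2 m → arm 0.8 m, τ = 47.09 × 0.8 = 37.67 N·m counterclockwise.
Net load moment about support B = 640 N·m counterclockwise.
Reaction R at support A is upward at 0 m, arm 6 m → moment R × 6 clockwise.
Στ = 0 ⇒ R × 6 = 640 ⇒ R = 107 N.

R_A ≈ 107 N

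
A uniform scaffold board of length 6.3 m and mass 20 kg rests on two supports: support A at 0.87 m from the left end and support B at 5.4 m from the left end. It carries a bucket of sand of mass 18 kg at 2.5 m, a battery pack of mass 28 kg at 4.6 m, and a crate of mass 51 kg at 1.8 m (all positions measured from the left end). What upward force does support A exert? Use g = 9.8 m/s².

R_A ≈ 656 N

Take moments about support B.
Beam weight: 20 × 9.8 = 196 N down at 3.15 m → arm 2.25 m, τ = 196 × 2.25 = 441 N·m counterclockwise.
Bucket of sand: 18 × 9.8 = 176.4 N down at 2.5 m → arm 2.9 m, τ = 176.4 × 2.9 = 511.6 N·m counterclockwise.
Battery pack: 28 × 9.8 = 274.4 N down at 4.6 m → arm 0.8 m, τ = 274.4 × 0.8 = 219.5 N·m counterclockwise.
Crate: 51 × 9.8 = 499.8 N down at 1.8 m → arm 3.6 m, τ = 499.8 × 3.6 = 1799 N·m counterclockwise.
Net load moment about support B = 2971 N·m counterclockwise.
Reaction R at support A is upward at 0.87 m, arm 4.53 m → moment R × 4.53 clockwise.
For rotational equilibrium, R × 4.53 = 2971, so R = 656 N.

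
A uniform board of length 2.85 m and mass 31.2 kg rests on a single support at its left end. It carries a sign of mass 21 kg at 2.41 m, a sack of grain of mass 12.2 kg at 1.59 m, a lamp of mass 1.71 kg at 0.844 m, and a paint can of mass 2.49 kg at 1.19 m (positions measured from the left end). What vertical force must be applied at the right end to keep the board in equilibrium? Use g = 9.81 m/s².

F ≈ 409 N

Choose the left end as the axis so the unknown pivot reaction has zero arm there.
Beam weight: 31.2 × 9.81 = 306.1 N down at 1.425 m → arm 1.425 m, τ = 306.1 × 1.425 = 436.2 N·m clockwise.
Sign: 21 × 9.81 = 206 N down at 2.41 m → arm 2.41 m, τ = 206 × 2.41 = 496.5 N·m clockwise.
Sack of grain: 12.2 × 9.81 = 119.7 N down at 1.59 m → arm 1.59 m, τ = 119.7 × 1.59 = 190.3 N·m clockwise.
Lamp: 1.71 × 9.81 = 16.78 N down at 0.844 m → arm 0.844 m, τ = 16.78 × 0.844 = 14.16 N·m clockwise.
Paint can: 2.49 × 9.81 = 24.43 N down at 1.19 m → arm 1.19 m, τ = 24.43 × 1.19 = 29.07 N·m clockwise.
Net moment of the loads = 1166 N·m clockwise.
The upward force F acts at the right end, arm 2.85 m, giving F × 2.85 counterclockwise.
For rotational equilibrium, F × 2.85 = 1166, so F = 1166 / 2.85 = 409 N.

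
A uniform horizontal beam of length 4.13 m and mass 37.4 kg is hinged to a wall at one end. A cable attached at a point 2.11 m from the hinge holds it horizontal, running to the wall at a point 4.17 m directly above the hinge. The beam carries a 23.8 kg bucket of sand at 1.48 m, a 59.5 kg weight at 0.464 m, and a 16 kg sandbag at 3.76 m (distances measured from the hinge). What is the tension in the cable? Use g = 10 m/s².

T ≈ 1060 N

Choose the hinge as the axis so the unknown hinge reaction has zero arm there.
Beam weight: 37.4 × 10 = 374 N down at 2.065 m → arm 2.065 m, τ = 374 × 2.065 = 772.3 N·m clockwise.
Bucket of sand: 23.8 × 10 = 238 N down at 1.48 m → arm 1.48 m, τ = 238 × 1.48 = 352.2 N·m clockwise.
Weight: 59.5 × 10 = 595 N down at 0.464 m → arm 0.464 m, τ = 595 × 0.464 = 276.1 N·m clockwise.
Sandbag: 16 × 10 = 160 N down at 3.76 m → arm 3.76 m, τ = 160 × 3.76 = 601.6 N·m clockwise.
Total clockwise load moment = 2002 N·m.
The cable tension T acts at 2.11 m; only its component perpendicular to the beam, T sinθ, produces torque. sinθ = h/√(h²+d²) = 4.17/√(4.17²+2.11²) = 0.8923.
Balancing moments: T × 2.11 × 0.8923 = 2002, giving T = 2002 / 1.883 = 1060 N.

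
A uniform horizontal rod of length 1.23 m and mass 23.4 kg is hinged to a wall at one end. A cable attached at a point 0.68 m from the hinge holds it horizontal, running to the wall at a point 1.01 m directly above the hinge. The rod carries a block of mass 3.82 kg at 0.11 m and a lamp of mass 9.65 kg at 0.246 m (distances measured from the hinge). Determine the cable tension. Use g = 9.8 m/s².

T ≈ 299 N

Sum moments about the hinge (the unknown hinge reaction has zero arm there).
Beam weight: 23.4 × 9.8 = 229.3 N down at 0.615 m → arm 0.615 m, τ = 229.3 × 0.615 = 141 N·m clockwise.
Block: 3.82 × 9.8 = 37.44 N down at 0.11 m → arm 0.11 m, τ = 37.44 × 0.11 = 4.118 N·m clockwise.
Lamp: 9.65 × 9.8 = 94.57 N down at 0.246 m → arm 0.246 m, τ = 94.57 × 0.246 = 23.26 N·m clockwise.
Total clockwise load moment = 168.4 N·m.
The cable tension T acts at 0.68 m; only its component perpendicular to the rod, T sinθ, produces torque. sinθ = h/√(h²+d²) = 1.01/√(1.01²+0.68²) = 0.8295.
For rotational equilibrium, T × 0.68 × 0.8295 = 168.4, so T = 168.4 / 0.5641 = 299 N.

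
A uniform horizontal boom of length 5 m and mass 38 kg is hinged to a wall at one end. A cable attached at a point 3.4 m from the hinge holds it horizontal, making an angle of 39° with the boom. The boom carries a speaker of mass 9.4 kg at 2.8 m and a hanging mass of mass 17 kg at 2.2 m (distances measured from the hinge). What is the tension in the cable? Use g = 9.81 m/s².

T ≈ 728 N

About the hinge:
Beam weight: 38 × 9.81 = 372.8 N down at 2.5 m → arm 2.5 m, τ = 372.8 × 2.5 = 932 N·m clockwise.
Speaker: 9.4 × 9.81 = 92.21 N down at 2.8 m → arm 2.8 m, τ = 92.21 × 2.8 = 258.2 N·m clockwise.
Hanging mass: 17 × 9.81 = 166.8 N down at 2.2 m → arm 2.2 m, τ = 166.8 × 2.2 = 367 N·m clockwise.
Total clockwise load moment = 1557 N·m.
The cable tension T acts at 3.4 m; only its component perpendicular to the boom, T sinθ, produces torque. sin 39° = 0.6293.
For rotational equilibrium, T × 3.4 × 0.6293 = 1557, so T = 1557 / 2.14 = 728 N.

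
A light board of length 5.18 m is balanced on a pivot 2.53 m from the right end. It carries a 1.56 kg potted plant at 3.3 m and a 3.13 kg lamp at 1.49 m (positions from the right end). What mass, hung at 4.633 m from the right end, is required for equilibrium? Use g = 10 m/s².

Take moments about the pivot (at 2.53 m from the right end).
Potted plant: 1.56 × 10 = 15.6 N down at 3.3 m → arm 0.77 m, τ = 15.6 × 0.77 = 12.01 N·m counterclockwise.
Lamp: 3.13 × 10 = 31.3 N down at 1.49 m → arm 1.04 m, τ = 31.3 × 1.04 = 32.55 N·m clockwise.
Net moment of known loads = 20.54 N·m clockwise.
An unknown mass m at 4.633 m has arm 2.103 m; its moment is m·g·2.103 counterclockwise.
Στ = 0 ⇒ m × 10 × 2.103 = 20.54 ⇒ m = 20.54 / (10 × 2.103) = 0.977 kg.

m ≈ 0.977 kg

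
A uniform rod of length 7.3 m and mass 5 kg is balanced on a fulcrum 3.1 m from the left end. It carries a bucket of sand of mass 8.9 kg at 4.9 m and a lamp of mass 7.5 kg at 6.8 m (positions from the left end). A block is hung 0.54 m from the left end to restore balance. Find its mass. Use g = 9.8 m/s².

m ≈ 18.2 kg

Choose the fulcrum (at 3.1 m from the left end) as the axis so the support reaction has zero arm there.
Beam weight: 5 × 9.8 = 49 N down at 3.65 m → arm 0.55 m, τ = 49 × 0.55 = 26.95 N·m clockwise.
Bucket of sand: 8.9 × 9.8 = 87.22 N down at 4.9 m → arm 1.8 m, τ = 87.22 × 1.8 = 157 N·m clockwise.
Lamp: 7.5 × 9.8 = 73.5 N down at 6.8 m → arm 3.7 m, τ = 73.5 × 3.7 = 271.9 N·m clockwise.
Net moment of known loads = 455.8 N·m clockwise.
An unknown mass m at 0.54 m has arm 2.56 m; its moment is m·g·2.56 counterclockwise.
Στ = 0 ⇒ m × 9.8 × 2.56 = 455.8 ⇒ m = 455.8 / (9.8 × 2.56) = 18.2 kg.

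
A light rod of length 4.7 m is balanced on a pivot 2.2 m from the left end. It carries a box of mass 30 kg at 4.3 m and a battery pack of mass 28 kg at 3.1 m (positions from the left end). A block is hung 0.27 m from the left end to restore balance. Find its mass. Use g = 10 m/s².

Taking torques about the pivot (at 2.2 m from the left end):
Box: 30 × 10 = 300 N down at 4.3 m → arm 2.1 m, τ = 300 × 2.1 = 630 N·m clockwise.
Battery pack: 28 × 10 = 280 N down at 3.1 m → arm 0.9 m, τ = 280 × 0.9 = 252 N·m clockwise.
Net moment of known loads = 882 N·m clockwise.
An unknown mass m at 0.27 m has arm 1.93 m; its moment is m·g·1.93 counterclockwise.
Setting net torque to zero: m × 10 × 1.93 = 882 → m = 882 / (10 × 1.93) = 45.7 kg.

m ≈ 45.7 kg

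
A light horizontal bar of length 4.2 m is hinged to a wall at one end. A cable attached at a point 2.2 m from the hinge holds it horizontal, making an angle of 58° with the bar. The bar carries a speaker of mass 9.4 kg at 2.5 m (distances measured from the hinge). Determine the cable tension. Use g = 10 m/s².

Taking torques about the hinge:
Speaker: 9.4 × 10 = 94 N down at 2.5 m → arm 2.5 m, τ = 94 × 2.5 = 235 N·m clockwise.
Total clockwise load moment = 235 N·m.
The cable tension T acts at 2.2 m; only its component perpendicular to the bar, T sinθ, produces torque. sin 58° = 0.848.
Setting net torque to zero: T × 2.2 × 0.848 = 235 → T = 235 / 1.866 = 126 N.

T ≈ 126 N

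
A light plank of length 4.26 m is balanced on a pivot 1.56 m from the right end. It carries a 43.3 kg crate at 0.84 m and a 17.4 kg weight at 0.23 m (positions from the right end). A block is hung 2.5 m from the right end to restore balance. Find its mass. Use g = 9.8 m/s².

About the pivot (at 1.56 m from the right end):
Crate: 43.3 × 9.8 = 424.3 N down at 0.84 m → arm 0.72 m, τ = 424.3 × 0.72 = 305.5 N·m clockwise.
Weight: 17.4 × 9.8 = 170.5 N down at 0.23 m → arm 1.33 m, τ = 170.5 × 1.33 = 226.8 N·m clockwise.
Net moment of known loads = 532.3 N·m clockwise.
An unknown mass m at 2.5 m has arm 0.94 m; its moment is m·g·0.94 counterclockwise.
For rotational equilibrium, m × 9.8 × 0.94 = 532.3, so m = 532.3 / (9.8 × 0.94) = 57.8 kg.

m ≈ 57.8 kg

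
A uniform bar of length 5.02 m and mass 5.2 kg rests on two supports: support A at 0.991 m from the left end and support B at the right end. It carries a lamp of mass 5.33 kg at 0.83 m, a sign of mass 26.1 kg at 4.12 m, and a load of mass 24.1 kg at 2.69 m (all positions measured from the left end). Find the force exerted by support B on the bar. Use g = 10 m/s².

R_B ≈ 322 N

Take moments about support A.
Beam weight: 5.2 × 10 = 52 N down at 2.51 m → arm 1.519 m, τ = 52 × 1.519 = 78.99 N·m clockwise.
Lamp: 5.33 × 10 = 53.3 N down at 0.83 m → arm 0.161 m, τ = 53.3 × 0.161 = 8.581 N·m counterclockwise.
Sign: 26.1 × 10 = 261 N down at 4.12 m → arm 3.129 m, τ = 261 × 3.129 = 816.7 N·m clockwise.
Load: 24.1 × 10 = 241 N down at 2.69 m → arm 1.699 m, τ = 241 × 1.699 = 409.5 N·m clockwise.
Net load moment about support A = 1297 N·m clockwise.
Reaction R at support B is upward at 5.02 m, arm 4.029 m → moment R × 4.029 counterclockwise.
Στ = 0 ⇒ R × 4.029 = 1297 ⇒ R = 322 N.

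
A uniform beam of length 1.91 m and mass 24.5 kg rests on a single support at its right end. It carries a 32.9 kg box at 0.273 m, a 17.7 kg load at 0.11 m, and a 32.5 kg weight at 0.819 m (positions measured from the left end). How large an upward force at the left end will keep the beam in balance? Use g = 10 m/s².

Sum moments about the right end (the unknown pivot reaction has zero arm there).
Beam weight: 24.5 × 10 = 245 N down at 0.955 m → arm 0.955 m, τ = 245 × 0.955 = 234 N·m counterclockwise.
Box: 32.9 × 10 = 329 N down at 0.273 m → arm 1.637 m, τ = 329 × 1.637 = 538.6 N·m counterclockwise.
Load: 17.7 × 10 = 177 N down at 0.11 m → arm 1.8 m, τ = 177 × 1.8 = 318.6 N·m counterclockwise.
Weight: 32.5 × 10 = 325 N down at 0.819 m → arm 1.091 m, τ = 325 × 1.091 = 354.6 N·m counterclockwise.
Net moment of the loads = 1446 N·m counterclockwise.
The upward force F acts at the left end, arm 1.91 m, giving F × 1.91 clockwise.
For rotational equilibrium, F × 1.91 = 1446, so F = 1446 / 1.91 = 757 N.

F ≈ 757 N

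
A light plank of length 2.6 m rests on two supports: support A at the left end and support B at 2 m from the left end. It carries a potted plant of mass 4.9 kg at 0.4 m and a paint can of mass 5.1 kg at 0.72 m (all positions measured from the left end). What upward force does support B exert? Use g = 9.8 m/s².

R_B ≈ 27.6 N

Sum moments about support A (its reaction then has zero moment arm).
Potted plant: 4.9 × 9.8 = 48.02 N down at 0.4 m → arm 0.4 m, τ = 48.02 × 0.4 = 19.21 N·m clockwise.
Paint can: 5.1 × 9.8 = 49.98 N down at 0.72 m → arm 0.72 m, τ = 49.98 × 0.72 = 35.99 N·m clockwise.
Net load moment about support A = 55.2 N·m clockwise.
Reaction R at support B is upward at 2 m, arm 2 m → moment R × 2 counterclockwise.
Setting net torque to zero: R × 2 = 55.2 → R = 27.6 N.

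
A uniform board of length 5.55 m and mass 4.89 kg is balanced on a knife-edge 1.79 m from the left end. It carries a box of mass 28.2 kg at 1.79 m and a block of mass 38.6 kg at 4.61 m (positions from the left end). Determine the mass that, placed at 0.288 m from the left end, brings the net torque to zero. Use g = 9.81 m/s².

Take moments about the knife-edge (at 1.79 m from the left end).
Beam weight: 4.89 × 9.81 = 47.97 N down at 2.775 m → arm 0.985 m, τ = 47.97 × 0.985 = 47.25 N·m clockwise.
Box: acts at the knife-edge, moment arm 0 → no torque.
Block: 38.6 × 9.81 = 378.7 N down at 4.61 m → arm 2.82 m, τ = 378.7 × 2.82 = 1068 N·m clockwise.
Net moment of known loads = 1115 N·m clockwise.
An unknown mass m at 0.288 m has arm 1.502 m; its moment is m·g·1.502 counterclockwise.
For rotational equilibrium, m × 9.81 × 1.502 = 1115, so m = 1115 / (9.81 × 1.502) = 75.7 kg.

m ≈ 75.7 kg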